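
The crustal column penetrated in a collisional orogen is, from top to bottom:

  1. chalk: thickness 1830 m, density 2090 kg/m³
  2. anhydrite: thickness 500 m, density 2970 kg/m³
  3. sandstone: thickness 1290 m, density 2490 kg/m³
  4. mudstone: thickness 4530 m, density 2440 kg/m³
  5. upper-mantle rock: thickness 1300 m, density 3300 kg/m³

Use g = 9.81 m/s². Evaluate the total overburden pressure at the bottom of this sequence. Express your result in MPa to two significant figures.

230 MPa

chalk: 2090 kg/m³ × 9.81 m/s² × 1830 m = 3.752×10^7 Pa = 37.52 MPa
anhydrite: 2970 kg/m³ × 9.81 m/s² × 500 m = 1.457×10^7 Pa = 14.57 MPa
sandstone: 2490 kg/m³ × 9.81 m/s² × 1290 m = 3.151×10^7 Pa = 31.51 MPa
mudstone: 2440 kg/m³ × 9.81 m/s² × 4530 m = 1.084×10^8 Pa = 108.4 MPa
upper-mantle rock: 3300 kg/m³ × 9.81 m/s² × 1300 m = 4.208×10^7 Pa = 42.08 MPa
Total = 37.52 + 14.57 + 31.51 + 108.4 + 42.08 = 234.12 MPa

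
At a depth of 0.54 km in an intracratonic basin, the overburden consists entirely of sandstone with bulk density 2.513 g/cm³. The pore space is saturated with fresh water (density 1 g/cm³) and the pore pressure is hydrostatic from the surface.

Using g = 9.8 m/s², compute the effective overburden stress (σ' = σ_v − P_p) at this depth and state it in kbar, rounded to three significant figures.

0.0801 kbar

Overburden (lithostatic) stress σ_v:
sandstone: 2513 kg/m³ × 9.8 m/s² × 540 m = 1.330×10^7 Pa = 13.30 MPa
Pore pressure P_p = 1000 kg/m³ × 9.8 m/s² × 540 m = 5.292×10^6 Pa = 5.292 MPa
Effective stress σ' = σ_v − P_p = 13.30 − 5.292 = 8.0068 MPa = 0.080068 kbar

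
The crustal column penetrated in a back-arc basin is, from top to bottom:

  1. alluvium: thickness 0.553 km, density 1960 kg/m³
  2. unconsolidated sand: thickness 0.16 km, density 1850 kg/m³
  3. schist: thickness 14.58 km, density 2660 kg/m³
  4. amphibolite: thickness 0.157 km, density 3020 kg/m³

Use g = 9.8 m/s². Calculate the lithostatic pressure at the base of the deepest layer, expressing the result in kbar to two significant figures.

4.0 kbar

alluvium: 1960 kg/m³ × 9.8 m/s² × 553 m = 1.062×10^7 Pa = 0.1062 kbar
unconsolidated sand: 1850 kg/m³ × 9.8 m/s² × 160 m = 2.901×10^6 Pa = 0.02901 kbar
schist: 2660 kg/m³ × 9.8 m/s² × 14580 m = 3.801×10^8 Pa = 3.801 kbar
amphibolite: 3020 kg/m³ × 9.8 m/s² × 157 m = 4.647×10^6 Pa = 0.04647 kbar
Total = 0.1062 + 0.02901 + 3.801 + 0.04647 = 3.9824 kbar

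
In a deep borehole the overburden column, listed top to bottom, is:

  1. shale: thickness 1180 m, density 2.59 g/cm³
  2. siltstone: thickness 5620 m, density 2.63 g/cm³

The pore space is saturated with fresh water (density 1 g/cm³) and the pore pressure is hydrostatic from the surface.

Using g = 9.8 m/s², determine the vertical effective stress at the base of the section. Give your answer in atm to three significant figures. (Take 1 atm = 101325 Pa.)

Overburden (lithostatic) stress σ_v:
shale: 2590 kg/m³ × 9.8 m/s² × 1180 m = 2.995×10^7 Pa = 29.95 MPa
siltstone: 2630 kg/m³ × 9.8 m/s² × 5620 m = 1.448×10^8 Pa = 144.8 MPa
Total = 29.95 + 144.8 = 174.80 MPa
Pore pressure P_p = 1000 kg/m³ × 9.8 m/s² × 6800 m = 6.664×10^7 Pa = 66.64 MPa
Effective stress σ' = σ_v − P_p = 174.8 − 66.64 = 108.16 MPa = 1067.5 atm

1070 atm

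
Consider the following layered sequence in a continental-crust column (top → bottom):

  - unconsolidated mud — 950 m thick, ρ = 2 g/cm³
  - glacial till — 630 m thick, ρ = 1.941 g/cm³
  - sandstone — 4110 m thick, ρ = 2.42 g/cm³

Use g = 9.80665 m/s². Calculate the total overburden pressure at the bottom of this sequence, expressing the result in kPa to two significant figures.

unconsolidated mud: 2000 kg/m³ × 9.80665 m/s² × 950 m = 1.863×10^7 Pa = 18633 kPa
glacial till: 1941 kg/m³ × 9.80665 m/s² × 630 m = 1.199×10^7 Pa = 11992 kPa
sandstone: 2420 kg/m³ × 9.80665 m/s² × 4110 m = 9.754×10^7 Pa = 97539 kPa
Total = 18633 + 11992 + 97539 = 1.2816×10^5 kPa

130000 kPa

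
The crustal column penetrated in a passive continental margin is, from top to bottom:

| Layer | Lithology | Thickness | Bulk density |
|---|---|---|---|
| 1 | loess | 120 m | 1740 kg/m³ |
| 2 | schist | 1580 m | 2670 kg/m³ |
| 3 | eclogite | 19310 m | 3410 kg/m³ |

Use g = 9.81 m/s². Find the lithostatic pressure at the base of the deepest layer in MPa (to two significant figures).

loess: 1740 kg/m³ × 9.81 m/s² × 120 m = 2.048×10^6 Pa = 2.048 MPa
schist: 2670 kg/m³ × 9.81 m/s² × 1580 m = 4.138×10^7 Pa = 41.38 MPa
eclogite: 3410 kg/m³ × 9.81 m/s² × 19310 m = 6.460×10^8 Pa = 646.0 MPa
Total = 2.048 + 41.38 + 646.0 = 689.39 MPa

690 MPa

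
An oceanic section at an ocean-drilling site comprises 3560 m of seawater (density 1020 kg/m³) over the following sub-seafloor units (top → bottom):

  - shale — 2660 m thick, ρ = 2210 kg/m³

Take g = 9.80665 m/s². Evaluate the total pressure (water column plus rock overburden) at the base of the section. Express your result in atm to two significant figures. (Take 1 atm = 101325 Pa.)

seawater: 1020 kg/m³ × 9.80665 m/s² × 3560 m = 3.561×10^7 Pa = 351.4 atm
shale: 2210 kg/m³ × 9.80665 m/s² × 2660 m = 5.765×10^7 Pa = 569.0 atm
Total = 351.4 + 569.0 = 920.40 atm

920 atm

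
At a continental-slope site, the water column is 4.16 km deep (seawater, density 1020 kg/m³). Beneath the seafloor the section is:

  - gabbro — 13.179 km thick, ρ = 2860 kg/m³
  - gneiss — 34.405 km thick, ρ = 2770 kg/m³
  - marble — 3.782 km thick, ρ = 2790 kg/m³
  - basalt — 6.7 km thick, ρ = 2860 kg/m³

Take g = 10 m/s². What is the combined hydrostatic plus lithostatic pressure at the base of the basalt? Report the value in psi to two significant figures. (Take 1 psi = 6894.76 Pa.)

seawater: 1020 kg/m³ × 10 m/s² × 4160 m = 4.243×10^7 Pa = 6154 psi
gabbro: 2860 kg/m³ × 10 m/s² × 13179 m = 3.769×10^8 Pa = 54668 psi
gneiss: 2770 kg/m³ × 10 m/s² × 34405 m = 9.530×10^8 Pa = 1.382×10^5 psi
marble: 2790 kg/m³ × 10 m/s² × 3782 m = 1.055×10^8 Pa = 15304 psi
basalt: 2860 kg/m³ × 10 m/s² × 6700 m = 1.916×10^8 Pa = 27792 psi
Total = 6154 + 54668 + 1.382×10^5 + 15304 + 27792 = 2.4214×10^5 psi

240000 psi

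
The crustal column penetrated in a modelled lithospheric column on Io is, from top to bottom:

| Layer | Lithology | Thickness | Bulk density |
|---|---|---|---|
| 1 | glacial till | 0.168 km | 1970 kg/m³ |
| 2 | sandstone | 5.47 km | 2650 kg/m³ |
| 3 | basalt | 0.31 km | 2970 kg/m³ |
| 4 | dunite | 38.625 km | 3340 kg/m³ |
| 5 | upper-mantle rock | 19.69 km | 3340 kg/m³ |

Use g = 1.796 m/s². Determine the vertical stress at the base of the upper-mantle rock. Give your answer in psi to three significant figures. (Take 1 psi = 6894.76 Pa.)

54800 psi

glacial till: 1970 kg/m³ × 1.796 m/s² × 168 m = 5.944×10^5 Pa = 86.21 psi
sandstone: 2650 kg/m³ × 1.796 m/s² × 5470 m = 2.603×10^7 Pa = 3776 psi
basalt: 2970 kg/m³ × 1.796 m/s² × 310 m = 1.654×10^6 Pa = 239.8 psi
dunite: 3340 kg/m³ × 1.796 m/s² × 38625 m = 2.317×10^8 Pa = 33605 psi
upper-mantle rock: 3340 kg/m³ × 1.796 m/s² × 19690 m = 1.181×10^8 Pa = 17131 psi
Total = 86.21 + 3776 + 239.8 + 33605 + 17131 = 54838 psi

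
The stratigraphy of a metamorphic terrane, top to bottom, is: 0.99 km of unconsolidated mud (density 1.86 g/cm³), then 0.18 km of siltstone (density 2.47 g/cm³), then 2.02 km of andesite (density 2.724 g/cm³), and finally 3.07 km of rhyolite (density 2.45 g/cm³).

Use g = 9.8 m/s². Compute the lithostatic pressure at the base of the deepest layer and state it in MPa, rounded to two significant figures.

unconsolidated mud: 1860 kg/m³ × 9.8 m/s² × 990 m = 1.805×10^7 Pa = 18.05 MPa
siltstone: 2470 kg/m³ × 9.8 m/s² × 180 m = 4.357×10^6 Pa = 4.357 MPa
andesite: 2724 kg/m³ × 9.8 m/s² × 2020 m = 5.392×10^7 Pa = 53.92 MPa
rhyolite: 2450 kg/m³ × 9.8 m/s² × 3070 m = 7.371×10^7 Pa = 73.71 MPa
Total = 18.05 + 4.357 + 53.92 + 73.71 = 150.04 MPa

150 MPa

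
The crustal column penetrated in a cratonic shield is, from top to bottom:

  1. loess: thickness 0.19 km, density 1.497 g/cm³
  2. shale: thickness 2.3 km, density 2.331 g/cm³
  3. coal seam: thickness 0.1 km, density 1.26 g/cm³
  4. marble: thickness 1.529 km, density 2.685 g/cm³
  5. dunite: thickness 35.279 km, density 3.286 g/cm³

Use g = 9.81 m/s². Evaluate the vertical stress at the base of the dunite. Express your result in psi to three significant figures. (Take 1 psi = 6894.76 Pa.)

loess: 1497 kg/m³ × 9.81 m/s² × 190 m = 2.790×10^6 Pa = 404.7 psi
shale: 2331 kg/m³ × 9.81 m/s² × 2300 m = 5.259×10^7 Pa = 7628 psi
coal seam: 1260 kg/m³ × 9.81 m/s² × 100 m = 1.236×10^6 Pa = 179.3 psi
marble: 2685 kg/m³ × 9.81 m/s² × 1529 m = 4.027×10^7 Pa = 5841 psi
dunite: 3286 kg/m³ × 9.81 m/s² × 35279 m = 1.137×10^9 Pa = 1.649×10^5 psi
Total = 404.7 + 7628 + 179.3 + 5841 + 1.649×10^5 = 1.7900×10^5 psi

179000 psi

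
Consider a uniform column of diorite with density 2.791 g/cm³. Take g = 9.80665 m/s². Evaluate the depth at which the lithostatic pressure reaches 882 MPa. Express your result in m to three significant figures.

h = P/(ρg) = 882 MPa / (2791 kg/m³ × 9.80665 m/s²) = 8.820×10^8 Pa / 27370 Pa/m = 32225 m

32200 m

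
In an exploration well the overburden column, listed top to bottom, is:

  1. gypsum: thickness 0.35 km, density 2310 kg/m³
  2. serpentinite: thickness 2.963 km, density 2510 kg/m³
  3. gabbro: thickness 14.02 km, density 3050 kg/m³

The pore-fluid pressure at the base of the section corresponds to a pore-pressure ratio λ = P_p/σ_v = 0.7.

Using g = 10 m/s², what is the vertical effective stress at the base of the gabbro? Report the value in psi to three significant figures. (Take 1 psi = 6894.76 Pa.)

Overburden (lithostatic) stress σ_v:
gypsum: 2310 kg/m³ × 10 m/s² × 350 m = 8.085×10^6 Pa = 8.085 MPa
serpentinite: 2510 kg/m³ × 10 m/s² × 2963 m = 7.437×10^7 Pa = 74.37 MPa
gabbro: 3050 kg/m³ × 10 m/s² × 14020 m = 4.276×10^8 Pa = 427.6 MPa
Total = 8.085 + 74.37 + 427.6 = 510.07 MPa
Pore pressure P_p = λ·σ_v = 0.7 × 510.1 MPa = 357.0 MPa
Effective stress σ' = σ_v − P_p = 510.1 − 357.0 = 153.02 MPa = 22194 psi

22200 psi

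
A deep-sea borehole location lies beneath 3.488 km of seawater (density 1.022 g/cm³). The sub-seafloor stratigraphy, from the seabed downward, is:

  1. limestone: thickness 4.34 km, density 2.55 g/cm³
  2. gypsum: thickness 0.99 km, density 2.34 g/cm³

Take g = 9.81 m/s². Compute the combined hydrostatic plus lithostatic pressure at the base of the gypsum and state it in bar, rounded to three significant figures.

1660 bar

seawater: 1022 kg/m³ × 9.81 m/s² × 3488 m = 3.497×10^7 Pa = 349.7 bar
limestone: 2550 kg/m³ × 9.81 m/s² × 4340 m = 1.086×10^8 Pa = 1086 bar
gypsum: 2340 kg/m³ × 9.81 m/s² × 990 m = 2.273×10^7 Pa = 227.3 bar
Total = 349.7 + 1086 + 227.3 = 1662.6 bar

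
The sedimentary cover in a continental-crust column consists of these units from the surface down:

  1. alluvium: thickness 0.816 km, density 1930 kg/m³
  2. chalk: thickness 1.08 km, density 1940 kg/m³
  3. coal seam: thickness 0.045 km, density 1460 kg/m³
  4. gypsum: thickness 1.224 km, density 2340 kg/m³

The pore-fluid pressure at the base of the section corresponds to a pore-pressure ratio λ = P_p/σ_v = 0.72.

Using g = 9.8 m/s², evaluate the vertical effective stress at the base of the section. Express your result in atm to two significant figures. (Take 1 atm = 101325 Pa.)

180 atm

Overburden (lithostatic) stress σ_v:
alluvium: 1930 kg/m³ × 9.8 m/s² × 816 m = 1.543×10^7 Pa = 15.43 MPa
chalk: 1940 kg/m³ × 9.8 m/s² × 1080 m = 2.053×10^7 Pa = 20.53 MPa
coal seam: 1460 kg/m³ × 9.8 m/s² × 45 m = 6.439×10^5 Pa = 0.6439 MPa
gypsum: 2340 kg/m³ × 9.8 m/s² × 1224 m = 2.807×10^7 Pa = 28.07 MPa
Total = 15.43 + 20.53 + 0.6439 + 28.07 = 64.679 MPa
Pore pressure P_p = λ·σ_v = 0.72 × 64.68 MPa = 46.57 MPa
Effective stress σ' = σ_v − P_p = 64.68 − 46.57 = 18.110 MPa = 178.73 atm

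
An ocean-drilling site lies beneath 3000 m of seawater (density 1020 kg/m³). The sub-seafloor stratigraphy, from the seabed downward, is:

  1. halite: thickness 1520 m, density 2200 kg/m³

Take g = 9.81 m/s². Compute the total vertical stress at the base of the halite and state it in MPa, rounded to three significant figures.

62.8 MPa

seawater: 1020 kg/m³ × 9.81 m/s² × 3000 m = 3.002×10^7 Pa = 30.02 MPa
halite: 2200 kg/m³ × 9.81 m/s² × 1520 m = 3.280×10^7 Pa = 32.80 MPa
Total = 30.02 + 32.80 = 62.823 MPa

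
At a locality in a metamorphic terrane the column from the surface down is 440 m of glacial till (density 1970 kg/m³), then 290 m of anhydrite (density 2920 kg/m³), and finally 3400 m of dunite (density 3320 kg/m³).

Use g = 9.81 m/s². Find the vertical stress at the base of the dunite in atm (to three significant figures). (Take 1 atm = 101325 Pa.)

1260 atm

glacial till: 1970 kg/m³ × 9.81 m/s² × 440 m = 8.503×10^6 Pa = 83.92 atm
anhydrite: 2920 kg/m³ × 9.81 m/s² × 290 m = 8.307×10^6 Pa = 81.98 atm
dunite: 3320 kg/m³ × 9.81 m/s² × 3400 m = 1.107×10^8 Pa = 1093 atm
Total = 83.92 + 81.98 + 1093 = 1258.8 atm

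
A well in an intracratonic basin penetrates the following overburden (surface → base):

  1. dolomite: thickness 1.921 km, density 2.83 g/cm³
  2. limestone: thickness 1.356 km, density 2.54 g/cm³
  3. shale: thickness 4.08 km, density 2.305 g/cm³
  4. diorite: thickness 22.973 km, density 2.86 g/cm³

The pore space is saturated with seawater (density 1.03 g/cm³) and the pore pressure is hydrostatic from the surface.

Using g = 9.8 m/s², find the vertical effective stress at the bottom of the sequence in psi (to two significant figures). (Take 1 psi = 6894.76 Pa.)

75000 psi

Overburden (lithostatic) stress σ_v:
dolomite: 2830 kg/m³ × 9.8 m/s² × 1921 m = 5.328×10^7 Pa = 53.28 MPa
limestone: 2540 kg/m³ × 9.8 m/s² × 1356 m = 3.375×10^7 Pa = 33.75 MPa
shale: 2305 kg/m³ × 9.8 m/s² × 4080 m = 9.216×10^7 Pa = 92.16 MPa
diorite: 2860 kg/m³ × 9.8 m/s² × 22973 m = 6.439×10^8 Pa = 643.9 MPa
Total = 53.28 + 33.75 + 92.16 + 643.9 = 823.08 MPa
Pore pressure P_p = 1030 kg/m³ × 9.8 m/s² × 30330 m = 3.062×10^8 Pa = 306.2 MPa
Effective stress σ' = σ_v − P_p = 823.1 − 306.2 = 516.93 MPa = 74974 psi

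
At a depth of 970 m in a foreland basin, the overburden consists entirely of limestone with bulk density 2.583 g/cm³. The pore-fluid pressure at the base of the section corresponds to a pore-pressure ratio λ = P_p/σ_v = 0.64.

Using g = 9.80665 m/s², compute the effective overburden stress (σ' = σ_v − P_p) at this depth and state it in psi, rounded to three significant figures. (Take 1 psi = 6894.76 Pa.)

Overburden (lithostatic) stress σ_v:
limestone: 2583 kg/m³ × 9.80665 m/s² × 970 m = 2.457×10^7 Pa = 24.57 MPa
Pore pressure P_p = λ·σ_v = 0.64 × 24.57 MPa = 15.73 MPa
Effective stress σ' = σ_v − P_p = 24.57 − 15.73 = 8.8454 MPa = 1282.9 psi

1280 psi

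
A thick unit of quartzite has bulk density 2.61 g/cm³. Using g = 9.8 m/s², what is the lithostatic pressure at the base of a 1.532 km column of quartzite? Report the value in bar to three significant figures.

quartzite: 2610 kg/m³ × 9.8 m/s² × 1532 m = 3.919×10^7 Pa = 391.9 bar

392 bar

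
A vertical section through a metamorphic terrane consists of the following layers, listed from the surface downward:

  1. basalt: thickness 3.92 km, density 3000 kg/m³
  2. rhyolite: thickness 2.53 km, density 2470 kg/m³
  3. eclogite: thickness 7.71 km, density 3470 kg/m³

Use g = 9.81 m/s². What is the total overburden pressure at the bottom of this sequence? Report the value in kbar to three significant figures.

basalt: 3000 kg/m³ × 9.81 m/s² × 3920 m = 1.154×10^8 Pa = 1.154 kbar
rhyolite: 2470 kg/m³ × 9.81 m/s² × 2530 m = 6.130×10^7 Pa = 0.6130 kbar
eclogite: 3470 kg/m³ × 9.81 m/s² × 7710 m = 2.625×10^8 Pa = 2.625 kbar
Total = 1.154 + 0.6130 + 2.625 = 4.3912 kbar

4.39 kbar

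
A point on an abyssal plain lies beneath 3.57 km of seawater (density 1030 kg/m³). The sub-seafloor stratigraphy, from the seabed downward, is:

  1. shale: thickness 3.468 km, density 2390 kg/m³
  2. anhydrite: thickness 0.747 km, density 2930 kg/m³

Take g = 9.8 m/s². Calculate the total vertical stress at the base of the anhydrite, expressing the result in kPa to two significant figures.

seawater: 1030 kg/m³ × 9.8 m/s² × 3570 m = 3.604×10^7 Pa = 36036 kPa
shale: 2390 kg/m³ × 9.8 m/s² × 3468 m = 8.123×10^7 Pa = 81227 kPa
anhydrite: 2930 kg/m³ × 9.8 m/s² × 747 m = 2.145×10^7 Pa = 21449 kPa
Total = 36036 + 81227 + 21449 = 1.3871×10^5 kPa

140000 kPa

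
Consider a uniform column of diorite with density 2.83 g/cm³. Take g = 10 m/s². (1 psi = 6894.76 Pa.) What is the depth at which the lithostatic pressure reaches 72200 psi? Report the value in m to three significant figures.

17600 m

h = P/(ρg) = 72200 psi / (2830 kg/m³ × 10 m/s²) = 4.978×10^8 Pa / 28300 Pa/m = 17590 m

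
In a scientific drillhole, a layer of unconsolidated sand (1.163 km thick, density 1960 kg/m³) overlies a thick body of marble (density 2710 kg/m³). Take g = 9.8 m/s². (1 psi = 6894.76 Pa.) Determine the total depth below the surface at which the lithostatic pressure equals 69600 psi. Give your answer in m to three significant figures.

Pressure at base of upper layers: 1960×9.8×1163 = 2.234×10^7 Pa = 3240 psi
Remaining pressure to be supplied by marble: 4.799×10^8 − 2.234×10^7 = 4.575×10^8 Pa
Additional depth in marble = 4.575×10^8 Pa / (2710 kg/m³ × 9.8 m/s²) = 17228 m
Total depth = 1163 m + 17228 m = 18391 m

18400 m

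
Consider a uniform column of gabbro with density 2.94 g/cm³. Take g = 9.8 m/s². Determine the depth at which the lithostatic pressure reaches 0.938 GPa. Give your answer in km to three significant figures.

h = P/(ρg) = 0.938 GPa / (2940 kg/m³ × 9.8 m/s²) = 9.380×10^8 Pa / 28812 Pa/m = 32556 m
= 32.556 km

32.6 km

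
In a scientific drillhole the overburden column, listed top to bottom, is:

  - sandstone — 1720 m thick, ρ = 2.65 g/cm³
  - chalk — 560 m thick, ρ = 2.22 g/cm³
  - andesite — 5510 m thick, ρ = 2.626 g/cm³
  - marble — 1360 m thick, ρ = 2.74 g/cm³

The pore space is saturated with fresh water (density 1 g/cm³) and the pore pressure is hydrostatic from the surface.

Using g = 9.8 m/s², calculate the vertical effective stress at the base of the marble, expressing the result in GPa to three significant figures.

0.145 GPa

Overburden (lithostatic) stress σ_v:
sandstone: 2650 kg/m³ × 9.8 m/s² × 1720 m = 4.467×10^7 Pa = 44.67 MPa
chalk: 2220 kg/m³ × 9.8 m/s² × 560 m = 1.218×10^7 Pa = 12.18 MPa
andesite: 2626 kg/m³ × 9.8 m/s² × 5510 m = 1.418×10^8 Pa = 141.8 MPa
marble: 2740 kg/m³ × 9.8 m/s² × 1360 m = 3.652×10^7 Pa = 36.52 MPa
Total = 44.67 + 12.18 + 141.8 + 36.52 = 235.17 MPa
Pore pressure P_p = 1000 kg/m³ × 9.8 m/s² × 9150 m = 8.967×10^7 Pa = 89.67 MPa
Effective stress σ' = σ_v − P_p = 235.2 − 89.67 = 145.50 MPa = 0.14550 GPa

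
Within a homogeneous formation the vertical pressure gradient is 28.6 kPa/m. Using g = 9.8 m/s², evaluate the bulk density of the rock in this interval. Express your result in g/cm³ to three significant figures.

ρ = (dP/dz)/g = 28.6 kPa/m / 9.8 m/s² = 28600 Pa/m / 9.8 m/s² = 2918.4 kg/m³
= 2.918 g/cm³

2.92 g/cm³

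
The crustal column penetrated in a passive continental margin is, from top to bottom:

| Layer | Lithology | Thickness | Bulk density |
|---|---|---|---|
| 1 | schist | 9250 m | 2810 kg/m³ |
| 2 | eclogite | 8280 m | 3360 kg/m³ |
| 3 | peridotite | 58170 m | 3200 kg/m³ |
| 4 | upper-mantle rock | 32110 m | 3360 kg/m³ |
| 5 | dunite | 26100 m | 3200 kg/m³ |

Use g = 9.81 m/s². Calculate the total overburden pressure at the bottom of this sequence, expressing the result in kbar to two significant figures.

42 kbar

schist: 2810 kg/m³ × 9.81 m/s² × 9250 m = 2.550×10^8 Pa = 2.550 kbar
eclogite: 3360 kg/m³ × 9.81 m/s² × 8280 m = 2.729×10^8 Pa = 2.729 kbar
peridotite: 3200 kg/m³ × 9.81 m/s² × 58170 m = 1.826×10^9 Pa = 18.26 kbar
upper-mantle rock: 3360 kg/m³ × 9.81 m/s² × 32110 m = 1.058×10^9 Pa = 10.58 kbar
dunite: 3200 kg/m³ × 9.81 m/s² × 26100 m = 8.193×10^8 Pa = 8.193 kbar
Total = 2.550 + 2.729 + 18.26 + 10.58 + 8.193 = 42.317 kbar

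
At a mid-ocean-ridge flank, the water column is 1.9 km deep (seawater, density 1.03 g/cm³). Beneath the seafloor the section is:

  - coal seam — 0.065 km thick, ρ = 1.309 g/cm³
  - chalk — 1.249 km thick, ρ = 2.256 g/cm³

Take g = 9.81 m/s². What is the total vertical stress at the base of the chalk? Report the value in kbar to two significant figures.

0.48 kbar

seawater: 1030 kg/m³ × 9.81 m/s² × 1900 m = 1.920×10^7 Pa = 0.1920 kbar
coal seam: 1309 kg/m³ × 9.81 m/s² × 65 m = 8.347×10^5 Pa = 8.347×10^-3 kbar
chalk: 2256 kg/m³ × 9.81 m/s² × 1249 m = 2.764×10^7 Pa = 0.2764 kbar
Total = 0.1920 + 8.347×10^-3 + 0.2764 = 0.47675 kbar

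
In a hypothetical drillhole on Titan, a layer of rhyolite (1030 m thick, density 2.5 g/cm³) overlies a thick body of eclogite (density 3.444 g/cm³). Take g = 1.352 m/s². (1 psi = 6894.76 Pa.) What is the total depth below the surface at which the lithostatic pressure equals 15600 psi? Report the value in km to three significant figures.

23.4 km

Pressure at base of upper layers: 2500×1.352×1030 = 3.481×10^6 Pa = 504.9 psi
Remaining pressure to be supplied by eclogite: 1.076×10^8 − 3.481×10^6 = 1.041×10^8 Pa
Additional depth in eclogite = 1.041×10^8 Pa / (3444 kg/m³ × 1.352 m/s²) = 22352 m
Total depth = 1030 m + 22352 m = 23382 m
= 23.382 km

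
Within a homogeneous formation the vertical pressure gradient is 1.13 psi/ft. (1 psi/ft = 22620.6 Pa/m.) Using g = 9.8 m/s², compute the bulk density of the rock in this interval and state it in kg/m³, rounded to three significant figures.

2610 kg/m³

ρ = (dP/dz)/g = 1.13 psi/ft / 9.8 m/s² = 25561 Pa/m / 9.8 m/s² = 2608.3 kg/m³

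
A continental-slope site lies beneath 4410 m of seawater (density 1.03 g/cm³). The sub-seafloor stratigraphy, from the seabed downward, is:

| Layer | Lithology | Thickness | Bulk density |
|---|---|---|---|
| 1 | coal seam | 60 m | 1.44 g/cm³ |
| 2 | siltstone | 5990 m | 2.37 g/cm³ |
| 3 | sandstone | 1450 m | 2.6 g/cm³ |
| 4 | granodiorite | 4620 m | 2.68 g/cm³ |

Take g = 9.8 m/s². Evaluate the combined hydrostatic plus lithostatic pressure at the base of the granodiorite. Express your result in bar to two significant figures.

3400 bar

seawater: 1030 kg/m³ × 9.8 m/s² × 4410 m = 4.451×10^7 Pa = 445.1 bar
coal seam: 1440 kg/m³ × 9.8 m/s² × 60 m = 8.467×10^5 Pa = 8.467 bar
siltstone: 2370 kg/m³ × 9.8 m/s² × 5990 m = 1.391×10^8 Pa = 1391 bar
sandstone: 2600 kg/m³ × 9.8 m/s² × 1450 m = 3.695×10^7 Pa = 369.5 bar
granodiorite: 2680 kg/m³ × 9.8 m/s² × 4620 m = 1.213×10^8 Pa = 1213 bar
Total = 445.1 + 8.467 + 1391 + 369.5 + 1213 = 3427.7 bar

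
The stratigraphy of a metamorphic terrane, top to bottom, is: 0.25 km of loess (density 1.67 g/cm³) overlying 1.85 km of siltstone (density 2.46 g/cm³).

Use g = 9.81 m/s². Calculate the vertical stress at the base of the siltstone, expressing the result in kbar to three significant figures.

0.487 kbar

loess: 1670 kg/m³ × 9.81 m/s² × 250 m = 4.096×10^6 Pa = 0.04096 kbar
siltstone: 2460 kg/m³ × 9.81 m/s² × 1850 m = 4.465×10^7 Pa = 0.4465 kbar
Total = 0.04096 + 0.4465 = 0.48741 kbar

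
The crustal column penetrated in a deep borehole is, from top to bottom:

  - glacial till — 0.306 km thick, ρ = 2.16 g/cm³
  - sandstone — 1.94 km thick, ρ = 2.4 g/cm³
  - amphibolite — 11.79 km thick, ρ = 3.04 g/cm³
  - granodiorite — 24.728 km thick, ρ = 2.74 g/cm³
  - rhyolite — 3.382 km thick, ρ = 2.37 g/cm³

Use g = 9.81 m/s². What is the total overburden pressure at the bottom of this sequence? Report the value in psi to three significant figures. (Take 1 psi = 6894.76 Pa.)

glacial till: 2160 kg/m³ × 9.81 m/s² × 306 m = 6.484×10^6 Pa = 940.4 psi
sandstone: 2400 kg/m³ × 9.81 m/s² × 1940 m = 4.568×10^7 Pa = 6625 psi
amphibolite: 3040 kg/m³ × 9.81 m/s² × 11790 m = 3.516×10^8 Pa = 50996 psi
granodiorite: 2740 kg/m³ × 9.81 m/s² × 24728 m = 6.647×10^8 Pa = 96403 psi
rhyolite: 2370 kg/m³ × 9.81 m/s² × 3382 m = 7.863×10^7 Pa = 11404 psi
Total = 940.4 + 6625 + 50996 + 96403 + 11404 = 1.6637×10^5 psi

166000 psi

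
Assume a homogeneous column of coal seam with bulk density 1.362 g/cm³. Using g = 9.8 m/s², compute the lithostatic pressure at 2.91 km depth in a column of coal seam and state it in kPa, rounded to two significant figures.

39000 kPa

coal seam: 1362 kg/m³ × 9.8 m/s² × 2910 m = 3.884×10^7 Pa = 38842 kPa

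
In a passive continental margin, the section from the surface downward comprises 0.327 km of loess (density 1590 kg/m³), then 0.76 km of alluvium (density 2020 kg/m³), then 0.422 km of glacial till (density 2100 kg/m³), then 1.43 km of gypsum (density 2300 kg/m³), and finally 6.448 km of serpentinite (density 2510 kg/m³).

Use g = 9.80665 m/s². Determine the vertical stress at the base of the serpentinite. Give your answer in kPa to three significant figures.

220000 kPa

loess: 1590 kg/m³ × 9.80665 m/s² × 327 m = 5.099×10^6 Pa = 5099 kPa
alluvium: 2020 kg/m³ × 9.80665 m/s² × 760 m = 1.506×10^7 Pa = 15055 kPa
glacial till: 2100 kg/m³ × 9.80665 m/s² × 422 m = 8.691×10^6 Pa = 8691 kPa
gypsum: 2300 kg/m³ × 9.80665 m/s² × 1430 m = 3.225×10^7 Pa = 32254 kPa
serpentinite: 2510 kg/m³ × 9.80665 m/s² × 6448 m = 1.587×10^8 Pa = 1.587×10^5 kPa
Total = 5099 + 15055 + 8691 + 32254 + 1.587×10^5 = 2.1981×10^5 kPa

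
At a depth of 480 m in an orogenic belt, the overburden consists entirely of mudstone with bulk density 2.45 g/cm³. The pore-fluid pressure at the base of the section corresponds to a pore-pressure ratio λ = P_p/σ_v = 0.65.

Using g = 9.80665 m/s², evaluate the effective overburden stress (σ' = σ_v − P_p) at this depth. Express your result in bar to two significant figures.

40 bar

Overburden (lithostatic) stress σ_v:
mudstone: 2450 kg/m³ × 9.80665 m/s² × 480 m = 1.153×10^7 Pa = 11.53 MPa
Pore pressure P_p = λ·σ_v = 0.65 × 11.53 MPa = 7.496 MPa
Effective stress σ' = σ_v − P_p = 11.53 − 7.496 = 4.0364 MPa = 40.364 bar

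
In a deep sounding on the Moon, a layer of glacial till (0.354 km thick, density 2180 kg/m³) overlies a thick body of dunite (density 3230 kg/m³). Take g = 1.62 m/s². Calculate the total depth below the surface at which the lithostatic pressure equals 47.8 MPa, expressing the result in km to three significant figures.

Pressure at base of upper layers: 2180×1.62×354 = 1.250×10^6 Pa = 1.250 MPa
Remaining pressure to be supplied by dunite: 4.780×10^7 − 1.250×10^6 = 4.655×10^7 Pa
Additional depth in dunite = 4.655×10^7 Pa / (3230 kg/m³ × 1.62 m/s²) = 8896.1 m
Total depth = 354 m + 8896.1 m = 9250.1 m
= 9.2501 km

9.25 km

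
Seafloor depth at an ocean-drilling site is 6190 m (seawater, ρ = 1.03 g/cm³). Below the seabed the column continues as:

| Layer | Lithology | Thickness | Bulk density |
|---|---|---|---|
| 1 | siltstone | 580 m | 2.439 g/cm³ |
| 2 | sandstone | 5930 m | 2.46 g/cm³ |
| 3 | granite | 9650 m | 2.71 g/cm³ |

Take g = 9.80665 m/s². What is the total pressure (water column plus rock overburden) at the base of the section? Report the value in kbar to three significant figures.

4.76 kbar

seawater: 1030 kg/m³ × 9.80665 m/s² × 6190 m = 6.252×10^7 Pa = 0.6252 kbar
siltstone: 2439 kg/m³ × 9.80665 m/s² × 580 m = 1.387×10^7 Pa = 0.1387 kbar
sandstone: 2460 kg/m³ × 9.80665 m/s² × 5930 m = 1.431×10^8 Pa = 1.431 kbar
granite: 2710 kg/m³ × 9.80665 m/s² × 9650 m = 2.565×10^8 Pa = 2.565 kbar
Total = 0.6252 + 0.1387 + 1.431 + 2.565 = 4.7591 kbar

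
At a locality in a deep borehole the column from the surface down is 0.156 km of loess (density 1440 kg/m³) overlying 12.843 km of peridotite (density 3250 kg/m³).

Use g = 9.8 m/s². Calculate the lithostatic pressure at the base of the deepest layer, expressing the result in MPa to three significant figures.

loess: 1440 kg/m³ × 9.8 m/s² × 156 m = 2.201×10^6 Pa = 2.201 MPa
peridotite: 3250 kg/m³ × 9.8 m/s² × 12843 m = 4.090×10^8 Pa = 409.0 MPa
Total = 2.201 + 409.0 = 411.25 MPa

411 MPa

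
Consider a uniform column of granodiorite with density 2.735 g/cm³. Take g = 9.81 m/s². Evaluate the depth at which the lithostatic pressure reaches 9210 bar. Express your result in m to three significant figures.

h = P/(ρg) = 9210 bar / (2735 kg/m³ × 9.81 m/s²) = 9.210×10^8 Pa / 26830 Pa/m = 34327 m

34300 m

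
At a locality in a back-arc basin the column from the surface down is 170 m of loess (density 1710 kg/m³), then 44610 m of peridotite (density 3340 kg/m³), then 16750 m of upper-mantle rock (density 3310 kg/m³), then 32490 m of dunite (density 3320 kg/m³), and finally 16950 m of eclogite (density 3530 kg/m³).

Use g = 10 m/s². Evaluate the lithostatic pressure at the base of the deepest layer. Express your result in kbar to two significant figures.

37 kbar

loess: 1710 kg/m³ × 10 m/s² × 170 m = 2.907×10^6 Pa = 0.02907 kbar
peridotite: 3340 kg/m³ × 10 m/s² × 44610 m = 1.490×10^9 Pa = 14.90 kbar
upper-mantle rock: 3310 kg/m³ × 10 m/s² × 16750 m = 5.544×10^8 Pa = 5.544 kbar
dunite: 3320 kg/m³ × 10 m/s² × 32490 m = 1.079×10^9 Pa = 10.79 kbar
eclogite: 3530 kg/m³ × 10 m/s² × 16950 m = 5.983×10^8 Pa = 5.983 kbar
Total = 0.02907 + 14.90 + 5.544 + 10.79 + 5.983 = 37.243 kbar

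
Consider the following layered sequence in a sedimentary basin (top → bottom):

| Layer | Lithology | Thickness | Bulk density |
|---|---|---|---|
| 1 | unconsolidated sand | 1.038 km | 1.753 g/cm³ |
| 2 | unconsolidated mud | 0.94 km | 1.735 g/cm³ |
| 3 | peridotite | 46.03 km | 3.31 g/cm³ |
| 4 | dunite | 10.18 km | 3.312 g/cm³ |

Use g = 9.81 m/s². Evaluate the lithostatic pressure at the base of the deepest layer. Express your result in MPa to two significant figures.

1900 MPa

unconsolidated sand: 1753 kg/m³ × 9.81 m/s² × 1038 m = 1.785×10^7 Pa = 17.85 MPa
unconsolidated mud: 1735 kg/m³ × 9.81 m/s² × 940 m = 1.600×10^7 Pa = 16.00 MPa
peridotite: 3310 kg/m³ × 9.81 m/s² × 46030 m = 1.495×10^9 Pa = 1495 MPa
dunite: 3312 kg/m³ × 9.81 m/s² × 10180 m = 3.308×10^8 Pa = 330.8 MPa
Total = 17.85 + 16.00 + 1495 + 330.8 = 1859.2 MPa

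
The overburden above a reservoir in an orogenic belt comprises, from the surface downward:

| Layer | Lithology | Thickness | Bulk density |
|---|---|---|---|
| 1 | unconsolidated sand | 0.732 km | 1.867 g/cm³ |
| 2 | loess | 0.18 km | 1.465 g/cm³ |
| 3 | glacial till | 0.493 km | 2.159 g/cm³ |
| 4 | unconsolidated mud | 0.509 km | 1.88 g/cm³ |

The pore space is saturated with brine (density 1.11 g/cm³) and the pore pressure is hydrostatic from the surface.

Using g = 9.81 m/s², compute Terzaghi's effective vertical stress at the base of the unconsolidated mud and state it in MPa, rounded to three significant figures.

Overburden (lithostatic) stress σ_v:
unconsolidated sand: 1867 kg/m³ × 9.81 m/s² × 732 m = 1.341×10^7 Pa = 13.41 MPa
loess: 1465 kg/m³ × 9.81 m/s² × 180 m = 2.587×10^6 Pa = 2.587 MPa
glacial till: 2159 kg/m³ × 9.81 m/s² × 493 m = 1.044×10^7 Pa = 10.44 MPa
unconsolidated mud: 1880 kg/m³ × 9.81 m/s² × 509 m = 9.387×10^6 Pa = 9.387 MPa
Total = 13.41 + 2.587 + 10.44 + 9.387 = 35.823 MPa
Pore pressure P_p = 1110 kg/m³ × 9.81 m/s² × 1914 m = 2.084×10^7 Pa = 20.84 MPa
Effective stress σ' = σ_v − P_p = 35.82 − 20.84 = 14.981 MPa

15.0 MPa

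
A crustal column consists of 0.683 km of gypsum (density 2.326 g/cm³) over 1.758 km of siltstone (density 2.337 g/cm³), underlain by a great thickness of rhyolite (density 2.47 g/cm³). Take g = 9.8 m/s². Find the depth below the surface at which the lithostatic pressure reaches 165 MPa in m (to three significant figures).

6950 m

Pressure at base of upper layers: 2326×9.8×683 + 2337×9.8×1758 = 5.583×10^7 Pa = 55.83 MPa
Remaining pressure to be supplied by rhyolite: 1.650×10^8 − 5.583×10^7 = 1.092×10^8 Pa
Additional depth in rhyolite = 1.092×10^8 Pa / (2470 kg/m³ × 9.8 m/s²) = 4510.0 m
Total depth = 2441 m + 4510.0 m = 6951.0 m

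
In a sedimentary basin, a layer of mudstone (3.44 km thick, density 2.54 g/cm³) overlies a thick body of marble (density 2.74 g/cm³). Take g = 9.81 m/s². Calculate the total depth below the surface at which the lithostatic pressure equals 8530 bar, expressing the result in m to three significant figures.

32000 m

Pressure at base of upper layers: 2540×9.81×3440 = 8.572×10^7 Pa = 857.2 bar
Remaining pressure to be supplied by marble: 8.530×10^8 − 8.572×10^7 = 7.673×10^8 Pa
Additional depth in marble = 7.673×10^8 Pa / (2740 kg/m³ × 9.81 m/s²) = 28545 m
Total depth = 3440 m + 28545 m = 31985 m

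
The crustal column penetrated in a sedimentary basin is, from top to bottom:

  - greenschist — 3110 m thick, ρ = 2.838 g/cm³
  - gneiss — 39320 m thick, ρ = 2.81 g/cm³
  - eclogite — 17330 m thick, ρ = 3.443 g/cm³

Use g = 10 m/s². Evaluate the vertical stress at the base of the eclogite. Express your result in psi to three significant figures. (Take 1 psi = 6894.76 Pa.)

260000 psi

greenschist: 2838 kg/m³ × 10 m/s² × 3110 m = 8.826×10^7 Pa = 12801 psi
gneiss: 2810 kg/m³ × 10 m/s² × 39320 m = 1.105×10^9 Pa = 1.603×10^5 psi
eclogite: 3443 kg/m³ × 10 m/s² × 17330 m = 5.967×10^8 Pa = 86540 psi
Total = 12801 + 1.603×10^5 + 86540 = 2.5959×10^5 psi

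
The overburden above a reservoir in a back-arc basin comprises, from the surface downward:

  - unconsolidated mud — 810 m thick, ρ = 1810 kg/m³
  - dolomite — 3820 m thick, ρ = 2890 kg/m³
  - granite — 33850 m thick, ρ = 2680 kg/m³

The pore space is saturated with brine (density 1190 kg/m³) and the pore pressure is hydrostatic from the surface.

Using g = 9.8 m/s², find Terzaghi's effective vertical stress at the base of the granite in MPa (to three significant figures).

563 MPa

Overburden (lithostatic) stress σ_v:
unconsolidated mud: 1810 kg/m³ × 9.8 m/s² × 810 m = 1.437×10^7 Pa = 14.37 MPa
dolomite: 2890 kg/m³ × 9.8 m/s² × 3820 m = 1.082×10^8 Pa = 108.2 MPa
granite: 2680 kg/m³ × 9.8 m/s² × 33850 m = 8.890×10^8 Pa = 889.0 MPa
Total = 14.37 + 108.2 + 889.0 = 1011.6 MPa
Pore pressure P_p = 1190 kg/m³ × 9.8 m/s² × 38480 m = 4.488×10^8 Pa = 448.8 MPa
Effective stress σ' = σ_v − P_p = 1012 − 448.8 = 562.84 MPa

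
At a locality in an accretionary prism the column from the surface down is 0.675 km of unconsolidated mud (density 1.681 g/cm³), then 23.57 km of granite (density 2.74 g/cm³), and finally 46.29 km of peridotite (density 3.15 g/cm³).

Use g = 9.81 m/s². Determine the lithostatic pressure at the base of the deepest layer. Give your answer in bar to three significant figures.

20800 bar

unconsolidated mud: 1681 kg/m³ × 9.81 m/s² × 675 m = 1.113×10^7 Pa = 111.3 bar
granite: 2740 kg/m³ × 9.81 m/s² × 23570 m = 6.335×10^8 Pa = 6335 bar
peridotite: 3150 kg/m³ × 9.81 m/s² × 46290 m = 1.430×10^9 Pa = 14304 bar
Total = 111.3 + 6335 + 14304 = 20751 bar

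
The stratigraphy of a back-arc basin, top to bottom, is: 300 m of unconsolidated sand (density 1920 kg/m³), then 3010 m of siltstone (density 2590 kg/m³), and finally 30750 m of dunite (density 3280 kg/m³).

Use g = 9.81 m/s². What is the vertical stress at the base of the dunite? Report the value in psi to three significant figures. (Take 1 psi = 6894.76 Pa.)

155000 psi

unconsolidated sand: 1920 kg/m³ × 9.81 m/s² × 300 m = 5.651×10^6 Pa = 819.5 psi
siltstone: 2590 kg/m³ × 9.81 m/s² × 3010 m = 7.648×10^7 Pa = 11092 psi
dunite: 3280 kg/m³ × 9.81 m/s² × 30750 m = 9.894×10^8 Pa = 1.435×10^5 psi
Total = 819.5 + 11092 + 1.435×10^5 = 1.5542×10^5 psi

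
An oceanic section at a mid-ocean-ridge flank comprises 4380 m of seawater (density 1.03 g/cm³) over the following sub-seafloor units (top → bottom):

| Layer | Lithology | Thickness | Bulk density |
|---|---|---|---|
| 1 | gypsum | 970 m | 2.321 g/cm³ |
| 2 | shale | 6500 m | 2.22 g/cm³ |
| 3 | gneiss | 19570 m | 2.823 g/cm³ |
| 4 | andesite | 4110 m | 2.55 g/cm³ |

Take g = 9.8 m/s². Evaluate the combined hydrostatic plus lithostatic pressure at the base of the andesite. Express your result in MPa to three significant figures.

seawater: 1030 kg/m³ × 9.8 m/s² × 4380 m = 4.421×10^7 Pa = 44.21 MPa
gypsum: 2321 kg/m³ × 9.8 m/s² × 970 m = 2.206×10^7 Pa = 22.06 MPa
shale: 2220 kg/m³ × 9.8 m/s² × 6500 m = 1.414×10^8 Pa = 141.4 MPa
gneiss: 2823 kg/m³ × 9.8 m/s² × 19570 m = 5.414×10^8 Pa = 541.4 MPa
andesite: 2550 kg/m³ × 9.8 m/s² × 4110 m = 1.027×10^8 Pa = 102.7 MPa
Total = 44.21 + 22.06 + 141.4 + 541.4 + 102.7 = 851.81 MPa

852 MPa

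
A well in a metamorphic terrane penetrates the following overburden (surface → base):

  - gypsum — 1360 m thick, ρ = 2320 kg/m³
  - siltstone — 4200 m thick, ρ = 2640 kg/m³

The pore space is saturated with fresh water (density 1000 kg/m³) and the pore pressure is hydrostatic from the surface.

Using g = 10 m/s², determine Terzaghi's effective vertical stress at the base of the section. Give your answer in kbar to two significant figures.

0.87 kbar

Overburden (lithostatic) stress σ_v:
gypsum: 2320 kg/m³ × 10 m/s² × 1360 m = 3.155×10^7 Pa = 31.55 MPa
siltstone: 2640 kg/m³ × 10 m/s² × 4200 m = 1.109×10^8 Pa = 110.9 MPa
Total = 31.55 + 110.9 = 142.43 MPa
Pore pressure P_p = 1000 kg/m³ × 10 m/s² × 5560 m = 5.560×10^7 Pa = 55.60 MPa
Effective stress σ' = σ_v − P_p = 142.4 − 55.60 = 86.832 MPa = 0.86832 kbar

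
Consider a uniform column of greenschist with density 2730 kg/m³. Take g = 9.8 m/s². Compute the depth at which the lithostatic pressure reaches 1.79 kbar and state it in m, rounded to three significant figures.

6690 m

h = P/(ρg) = 1.79 kbar / (2730 kg/m³ × 9.8 m/s²) = 1.790×10^8 Pa / 26754 Pa/m = 6690.6 m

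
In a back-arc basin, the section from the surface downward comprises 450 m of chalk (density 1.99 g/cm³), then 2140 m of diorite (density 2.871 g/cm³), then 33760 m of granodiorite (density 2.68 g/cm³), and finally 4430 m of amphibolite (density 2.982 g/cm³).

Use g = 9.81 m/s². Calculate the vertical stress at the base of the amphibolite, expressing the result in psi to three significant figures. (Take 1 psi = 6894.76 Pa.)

chalk: 1990 kg/m³ × 9.81 m/s² × 450 m = 8.785×10^6 Pa = 1274 psi
diorite: 2871 kg/m³ × 9.81 m/s² × 2140 m = 6.027×10^7 Pa = 8742 psi
granodiorite: 2680 kg/m³ × 9.81 m/s² × 33760 m = 8.876×10^8 Pa = 1.287×10^5 psi
amphibolite: 2982 kg/m³ × 9.81 m/s² × 4430 m = 1.296×10^8 Pa = 18796 psi
Total = 1274 + 8742 + 1.287×10^5 + 18796 = 1.5754×10^5 psi

158000 psi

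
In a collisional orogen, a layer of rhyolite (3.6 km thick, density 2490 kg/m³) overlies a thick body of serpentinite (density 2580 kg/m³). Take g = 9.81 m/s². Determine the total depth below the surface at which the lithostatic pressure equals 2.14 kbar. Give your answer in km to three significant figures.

8.58 km

Pressure at base of upper layers: 2490×9.81×3600 = 8.794×10^7 Pa = 0.8794 kbar
Remaining pressure to be supplied by serpentinite: 2.140×10^8 − 8.794×10^7 = 1.261×10^8 Pa
Additional depth in serpentinite = 1.261×10^8 Pa / (2580 kg/m³ × 9.81 m/s²) = 4980.8 m
Total depth = 3600 m + 4980.8 m = 8580.8 m
= 8.5808 km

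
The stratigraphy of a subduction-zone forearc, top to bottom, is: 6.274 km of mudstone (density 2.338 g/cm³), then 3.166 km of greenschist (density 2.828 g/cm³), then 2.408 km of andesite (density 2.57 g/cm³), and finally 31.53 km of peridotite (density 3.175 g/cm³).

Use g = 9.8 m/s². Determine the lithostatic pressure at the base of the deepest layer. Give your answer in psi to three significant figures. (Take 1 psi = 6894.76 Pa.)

185000 psi

mudstone: 2338 kg/m³ × 9.8 m/s² × 6274 m = 1.438×10^8 Pa = 20850 psi
greenschist: 2828 kg/m³ × 9.8 m/s² × 3166 m = 8.774×10^7 Pa = 12726 psi
andesite: 2570 kg/m³ × 9.8 m/s² × 2408 m = 6.065×10^7 Pa = 8796 psi
peridotite: 3175 kg/m³ × 9.8 m/s² × 31530 m = 9.811×10^8 Pa = 1.423×10^5 psi
Total = 20850 + 12726 + 8796 + 1.423×10^5 = 1.8466×10^5 psi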